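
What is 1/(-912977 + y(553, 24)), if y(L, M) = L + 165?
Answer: -1/912259 ≈ -1.0962e-6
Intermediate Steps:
y(L, M) = 165 + L
1/(-912977 + y(553, 24)) = 1/(-912977 + (165 + 553)) = 1/(-912977 + 718) = 1/(-912259) = -1/912259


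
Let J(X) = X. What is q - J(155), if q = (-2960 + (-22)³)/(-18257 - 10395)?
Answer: -1106863/7163 ≈ -154.53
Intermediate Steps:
q = 3402/7163 (q = (-2960 - 10648)/(-28652) = -13608*(-1/28652) = 3402/7163 ≈ 0.47494)
q - J(155) = 3402/7163 - 1*155 = 3402/7163 - 155 = -1106863/7163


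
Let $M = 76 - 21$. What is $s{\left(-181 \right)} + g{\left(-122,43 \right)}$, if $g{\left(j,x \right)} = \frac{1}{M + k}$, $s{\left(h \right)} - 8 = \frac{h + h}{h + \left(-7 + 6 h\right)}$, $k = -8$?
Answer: $\frac{248656}{29939} \approx 8.3054$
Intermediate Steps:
$M = 55$
$s{\left(h \right)} = 8 + \frac{2 h}{-7 + 7 h}$ ($s{\left(h \right)} = 8 + \frac{h + h}{h + \left(-7 + 6 h\right)} = 8 + \frac{2 h}{-7 + 7 h}$)
$g{\left(j,x \right)} = \frac{1}{47}$ ($g{\left(j,x \right)} = \frac{1}{55 - 8} = \frac{1}{47}$)
$s{\left(-181 \right)} + g{\left(-122,43 \right)} = \frac{2 \left(-28 + 29 \left(-181\right)\right)}{7 \left(-1 - 181\right)} + \frac{1}{47} = \frac{2 \left(-28 - 5249\right)}{7 \left(-182\right)} + \frac{1}{47} = \frac{2}{7} \left(- \frac{1}{182}\right) \left(-5277\right) + \frac{1}{47} = \frac{5277}{637} + \frac{1}{47} = \frac{248656}{29939}$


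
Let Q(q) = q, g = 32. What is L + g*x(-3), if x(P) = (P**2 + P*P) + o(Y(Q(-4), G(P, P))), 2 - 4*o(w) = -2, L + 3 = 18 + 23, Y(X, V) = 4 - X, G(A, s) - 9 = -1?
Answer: 646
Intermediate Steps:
G(A, s) = 8 (G(A, s) = 9 - 1 = 8)
L = 38 (L = -3 + (18 + 23) = -3 + 41 = 38)
o(w) = 1 (o(w) = 1/2 - 1/4*(-2) = 1/2 + 1/2 = 1)
x(P) = 1 + 2*P**2 (x(P) = (P**2 + P*P) + 1 = (P**2 + P**2) + 1 = 2*P**2 + 1 = 1 + 2*P**2)
L + g*x(-3) = 38 + 32*(1 + 2*(-3)**2) = 38 + 32*(1 + 2*9) = 38 + 32*(1 + 18) = 38 + 32*19 = 38 + 608 = 646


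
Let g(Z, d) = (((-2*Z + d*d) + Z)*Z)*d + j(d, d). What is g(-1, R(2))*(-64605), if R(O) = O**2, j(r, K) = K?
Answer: 4134720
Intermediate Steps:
g(Z, d) = d + Z*d*(d**2 - Z) (g(Z, d) = (((-2*Z + d*d) + Z)*Z)*d + d = (((-2*Z + d**2) + Z)*Z)*d + d = (((d**2 - 2*Z) + Z)*Z)*d + d = ((d**2 - Z)*Z)*d + d = (Z*(d**2 - Z))*d + d = Z*d*(d**2 - Z) + d = d + Z*d*(d**2 - Z))
g(-1, R(2))*(-64605) = (2**2*(1 - 1*(-1)**2 - (2**2)**2))*(-64605) = (4*(1 - 1*1 - 1*4**2))*(-64605) = (4*(1 - 1 - 1*16))*(-64605) = (4*(1 - 1 - 16))*(-64605) = (4*(-16))*(-64605) = -64*(-64605) = 4134720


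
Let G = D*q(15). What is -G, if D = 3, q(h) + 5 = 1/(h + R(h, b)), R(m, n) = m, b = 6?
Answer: 149/10 ≈ 14.900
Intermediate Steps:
q(h) = -5 + 1/(2*h) (q(h) = -5 + 1/(h + h) = -5 + 1/(2*h))
G = -149/10 (G = 3*(-5 + (1/2)/15) = 3*(-5 + (1/2)*(1/15)) = 3*(-5 + 1/30) = 3*(-149/30) = -149/10 ≈ -14.900)
-G = -1*(-149/10) = 149/10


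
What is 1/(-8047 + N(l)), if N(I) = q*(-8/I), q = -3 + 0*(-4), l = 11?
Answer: -11/88493 ≈ -0.00012430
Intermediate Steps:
q = -3 (q = -3 + 0 = -3)
N(I) = 24/I (N(I) = -(-24)/I = 24/I)
1/(-8047 + N(l)) = 1/(-8047 + 24/11) = 1/(-88493/11) = -11/88493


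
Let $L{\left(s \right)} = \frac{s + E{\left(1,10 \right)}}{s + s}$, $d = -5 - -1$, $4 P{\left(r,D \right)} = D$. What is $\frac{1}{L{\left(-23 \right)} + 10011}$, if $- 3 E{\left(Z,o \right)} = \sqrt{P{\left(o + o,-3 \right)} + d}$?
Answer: $\frac{762636024}{7635130554295} - \frac{276 i \sqrt{19}}{7635130554295} \approx 9.9885 \cdot 10^{-5} - 1.5757 \cdot 10^{-10} i$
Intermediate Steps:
$P{\left(r,D \right)} = \frac{D}{4}$
$d = -4$ ($d = -5 + 1 = -4$)
$E{\left(Z,o \right)} = - \frac{i \sqrt{19}}{6}$ ($E{\left(Z,o \right)} = - \frac{\sqrt{\frac{1}{4} \left(-3\right) - 4}}{3} = - \frac{\sqrt{- \frac{3}{4} - 4}}{3} = - \frac{\sqrt{- \frac{19}{4}}}{3} = - \frac{\frac{1}{2} i \sqrt{19}}{3} = - \frac{i \sqrt{19}}{6}$)
$L{\left(s \right)} = \frac{s - \frac{i \sqrt{19}}{6}}{2 s}$ ($L{\left(s \right)} = \frac{s - \frac{i \sqrt{19}}{6}}{s + s} = \frac{s - \frac{i \sqrt{19}}{6}}{2 s}$)
$\frac{1}{L{\left(-23 \right)} + 10011} = \frac{1}{\frac{6 \left(-23\right) - i \sqrt{19}}{12 \left(-23\right)} + 10011} = \frac{1}{\frac{1}{12} \left(- \frac{1}{23}\right) \left(-138 - i \sqrt{19}\right) + 10011} = \frac{1}{\left(\frac{1}{2} + \frac{i \sqrt{19}}{276}\right) + 10011} = \frac{1}{\frac{20023}{2} + \frac{i \sqrt{19}}{276}}$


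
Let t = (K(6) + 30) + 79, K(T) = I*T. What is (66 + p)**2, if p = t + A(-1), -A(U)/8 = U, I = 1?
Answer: 35721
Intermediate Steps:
A(U) = -8*U
K(T) = T (K(T) = 1*T = T)
t = 115 (t = (6 + 30) + 79 = 36 + 79 = 115)
p = 123 (p = 115 - 8*(-1) = 115 + 8 = 123)
(66 + p)**2 = (66 + 123)**2 = 189**2 = 35721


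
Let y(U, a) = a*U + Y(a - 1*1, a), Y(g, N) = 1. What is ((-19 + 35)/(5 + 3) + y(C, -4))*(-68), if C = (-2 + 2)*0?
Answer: -204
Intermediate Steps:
C = 0 (C = 0*0 = 0)
y(U, a) = 1 + U*a (y(U, a) = a*U + 1 = U*a + 1 = 1 + U*a)
((-19 + 35)/(5 + 3) + y(C, -4))*(-68) = ((-19 + 35)/(5 + 3) + (1 + 0*(-4)))*(-68) = (16/8 + (1 + 0))*(-68) = (16*(1/8) + 1)*(-68) = (2 + 1)*(-68) = 3*(-68) = -204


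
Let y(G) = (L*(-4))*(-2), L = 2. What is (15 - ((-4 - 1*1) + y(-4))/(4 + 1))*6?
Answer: 384/5 ≈ 76.800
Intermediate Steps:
y(G) = 16 (y(G) = (2*(-4))*(-2) = -8*(-2) = 16)
(15 - ((-4 - 1*1) + y(-4))/(4 + 1))*6 = (15 - ((-4 - 1*1) + 16)/(4 + 1))*6 = (15 - ((-4 - 1) + 16)/5)*6 = (15 - (-5 + 16)/5)*6 = (15 - 11/5)*6 = (64/5)*6 = 384/5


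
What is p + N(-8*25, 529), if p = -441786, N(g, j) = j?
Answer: -441257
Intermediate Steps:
p + N(-8*25, 529) = -441786 + 529 = -441257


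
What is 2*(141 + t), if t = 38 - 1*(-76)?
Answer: 510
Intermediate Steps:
t = 114 (t = 38 + 76 = 114)
2*(141 + t) = 2*(141 + 114) = 2*255 = 510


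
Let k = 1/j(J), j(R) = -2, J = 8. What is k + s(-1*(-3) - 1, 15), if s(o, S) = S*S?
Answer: 449/2 ≈ 224.50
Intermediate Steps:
s(o, S) = S**2
k = -1/2 (k = 1/(-2) = -1/2 ≈ -0.50000)
k + s(-1*(-3) - 1, 15) = -1/2 + 15**2 = -1/2 + 225 = 449/2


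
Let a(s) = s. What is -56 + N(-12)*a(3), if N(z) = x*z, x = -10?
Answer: 304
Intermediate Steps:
N(z) = -10*z
-56 + N(-12)*a(3) = -56 - 10*(-12)*3 = -56 + 120*3 = -56 + 360 = 304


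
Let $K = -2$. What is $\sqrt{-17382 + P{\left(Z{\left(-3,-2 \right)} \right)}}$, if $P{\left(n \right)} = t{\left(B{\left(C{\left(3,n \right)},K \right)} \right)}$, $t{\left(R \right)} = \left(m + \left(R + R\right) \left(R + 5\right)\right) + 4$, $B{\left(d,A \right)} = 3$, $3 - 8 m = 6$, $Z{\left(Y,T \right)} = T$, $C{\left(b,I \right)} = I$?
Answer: $\frac{i \sqrt{277286}}{4} \approx 131.64 i$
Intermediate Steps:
$m = - \frac{3}{8}$ ($m = \frac{3}{8} - \frac{3}{4} = - \frac{3}{8} \approx -0.375$)
$t{\left(R \right)} = \frac{29}{8} + 2 R \left(5 + R\right)$ ($t{\left(R \right)} = \left(- \frac{3}{8} + \left(R + R\right) \left(R + 5\right)\right) + 4 = \left(- \frac{3}{8} + 2 R \left(5 + R\right)\right) + 4 = \frac{29}{8} + 2 R \left(5 + R\right)$)
$P{\left(n \right)} = \frac{413}{8}$ ($P{\left(n \right)} = \frac{29}{8} + 2 \cdot 3^{2} + 10 \cdot 3 = \frac{29}{8} + 2 \cdot 9 + 30 = \frac{29}{8} + 18 + 30 = \frac{413}{8}$)
$\sqrt{-17382 + P{\left(Z{\left(-3,-2 \right)} \right)}} = \sqrt{-17382 + \frac{413}{8}} = \sqrt{- \frac{138643}{8}} = \frac{i \sqrt{277286}}{4}$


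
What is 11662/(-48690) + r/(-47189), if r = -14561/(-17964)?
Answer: -549256869269/2293037145180 ≈ -0.23953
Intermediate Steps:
r = 14561/17964 (r = -14561*(-1/17964) = 14561/17964 ≈ 0.81057)
11662/(-48690) + r/(-47189) = 11662/(-48690) + (14561/17964)/(-47189) = 11662*(-1/48690) + (14561/17964)*(-1/47189) = -5831/24345 - 14561/847703196 = -549256869269/2293037145180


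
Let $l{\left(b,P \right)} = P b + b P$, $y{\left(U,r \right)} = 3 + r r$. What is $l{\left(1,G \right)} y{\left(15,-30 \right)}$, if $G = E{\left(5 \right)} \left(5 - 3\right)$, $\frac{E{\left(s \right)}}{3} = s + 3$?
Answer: $86688$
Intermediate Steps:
$y{\left(U,r \right)} = 3 + r^{2}$
$E{\left(s \right)} = 9 + 3 s$ ($E{\left(s \right)} = 3 \left(s + 3\right) = 3 \left(3 + s\right) = 9 + 3 s$)
$G = 48$ ($G = \left(9 + 3 \cdot 5\right) \left(5 - 3\right) = \left(9 + 15\right) 2 = 24 \cdot 2 = 48$)
$l{\left(b,P \right)} = 2 P b$ ($l{\left(b,P \right)} = P b + P b = 2 P b$)
$l{\left(1,G \right)} y{\left(15,-30 \right)} = 2 \cdot 48 \cdot 1 \left(3 + \left(-30\right)^{2}\right) = 96 \left(3 + 900\right) = 96 \cdot 903 = 86688$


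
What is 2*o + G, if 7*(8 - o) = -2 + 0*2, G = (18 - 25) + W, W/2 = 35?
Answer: 557/7 ≈ 79.571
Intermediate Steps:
W = 70 (W = 2*35 = 70)
G = 63 (G = (18 - 25) + 70 = -7 + 70 = 63)
o = 58/7 (o = 8 - (-2 + 0*2)/7 = 8 - (-2 + 0)/7 = 8 - ⅐*(-2) = 8 + 2/7 = 58/7 ≈ 8.2857)
2*o + G = 2*(58/7) + 63 = 116/7 + 63 = 557/7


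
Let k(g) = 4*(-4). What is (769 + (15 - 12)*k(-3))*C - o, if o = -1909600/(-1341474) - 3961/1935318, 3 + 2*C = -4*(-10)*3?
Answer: 128520230339288/3047158191 ≈ 42177.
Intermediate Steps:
C = 117/2 (C = -3/2 + (-4*(-10)*3)/2 = -3/2 + (40*3)/2 = -3/2 + (1/2)*120 = -3/2 + 60 = 117/2 ≈ 58.500)
k(g) = -16
o = 8662839611/6094316382 (o = -1909600*(-1/1341474) - 3961*1/1935318 = 954800/670737 - 3961/1935318 = 8662839611/6094316382 ≈ 1.4215)
(769 + (15 - 12)*k(-3))*C - o = (769 + (15 - 12)*(-16))*(117/2) - 1*8662839611/6094316382 = (769 + 3*(-16))*(117/2) - 8662839611/6094316382 = (769 - 48)*(117/2) - 8662839611/6094316382 = 721*(117/2) - 8662839611/6094316382 = 84357/2 - 8662839611/6094316382 = 128520230339288/3047158191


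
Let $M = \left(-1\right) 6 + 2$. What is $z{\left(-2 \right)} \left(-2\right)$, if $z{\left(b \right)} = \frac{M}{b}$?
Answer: $-4$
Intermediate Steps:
$M = -4$ ($M = -6 + 2 = -4$)
$z{\left(b \right)} = - \frac{4}{b}$
$z{\left(-2 \right)} \left(-2\right) = - \frac{4}{-2} \left(-2\right) = \left(-4\right) \left(- \frac{1}{2}\right) \left(-2\right) = 2 \left(-2\right) = -4$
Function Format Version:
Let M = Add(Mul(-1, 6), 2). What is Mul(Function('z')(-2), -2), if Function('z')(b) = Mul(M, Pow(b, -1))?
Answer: -4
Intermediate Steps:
M = -4 (M = Add(-6, 2) = -4)
Function('z')(b) = Mul(-4, Pow(b, -1))
Mul(Function('z')(-2), -2) = Mul(Mul(-4, Pow(-2, -1)), -2) = Mul(Mul(-4, Rational(-1, 2)), -2) = Mul(2, -2) = -4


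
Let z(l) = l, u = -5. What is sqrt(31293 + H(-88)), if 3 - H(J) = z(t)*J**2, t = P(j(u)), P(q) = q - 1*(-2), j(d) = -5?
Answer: 16*sqrt(213) ≈ 233.51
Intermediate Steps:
P(q) = 2 + q (P(q) = q + 2 = 2 + q)
t = -3 (t = 2 - 5 = -3)
H(J) = 3 + 3*J**2 (H(J) = 3 - (-3)*J**2 = 3 + 3*J**2)
sqrt(31293 + H(-88)) = sqrt(31293 + (3 + 3*(-88)**2)) = sqrt(31293 + (3 + 3*7744)) = sqrt(31293 + (3 + 23232)) = sqrt(31293 + 23235) = sqrt(54528) = 16*sqrt(213)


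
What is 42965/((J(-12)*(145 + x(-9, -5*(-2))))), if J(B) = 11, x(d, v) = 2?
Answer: 42965/1617 ≈ 26.571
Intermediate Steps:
42965/((J(-12)*(145 + x(-9, -5*(-2))))) = 42965/((11*(145 + 2))) = 42965/((11*147)) = 42965/1617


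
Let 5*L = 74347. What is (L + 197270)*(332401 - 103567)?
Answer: 242723537298/5 ≈ 4.8545e+10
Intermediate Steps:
L = 74347/5 (L = (⅕)*74347 = 74347/5 ≈ 14869.)
(L + 197270)*(332401 - 103567) = (74347/5 + 197270)*(332401 - 103567) = (1060697/5)*228834 = 242723537298/5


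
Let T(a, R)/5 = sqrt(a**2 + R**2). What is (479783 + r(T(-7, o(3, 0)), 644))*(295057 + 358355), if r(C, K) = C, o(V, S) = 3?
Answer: 313495969596 + 3267060*sqrt(58) ≈ 3.1352e+11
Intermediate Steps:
T(a, R) = 5*sqrt(R**2 + a**2) (T(a, R) = 5*sqrt(a**2 + R**2) = 5*sqrt(R**2 + a**2))
(479783 + r(T(-7, o(3, 0)), 644))*(295057 + 358355) = (479783 + 5*sqrt(3**2 + (-7)**2))*(295057 + 358355) = (479783 + 5*sqrt(9 + 49))*653412 = (479783 + 5*sqrt(58))*653412 = 313495969596 + 3267060*sqrt(58)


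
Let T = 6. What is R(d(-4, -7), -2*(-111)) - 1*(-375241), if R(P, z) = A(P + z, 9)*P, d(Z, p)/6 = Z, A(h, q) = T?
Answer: 375097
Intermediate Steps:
A(h, q) = 6
d(Z, p) = 6*Z
R(P, z) = 6*P
R(d(-4, -7), -2*(-111)) - 1*(-375241) = 6*(6*(-4)) - 1*(-375241) = 6*(-24) + 375241 = -144 + 375241 = 375097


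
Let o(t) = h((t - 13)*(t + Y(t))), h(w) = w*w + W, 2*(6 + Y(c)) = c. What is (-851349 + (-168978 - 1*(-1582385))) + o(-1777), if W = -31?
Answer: 22867381102252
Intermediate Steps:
Y(c) = -6 + c/2
h(w) = -31 + w**2 (h(w) = w*w - 31 = w**2 - 31 = -31 + w**2)
o(t) = -31 + (-13 + t)**2*(-6 + 3*t/2)**2 (o(t) = -31 + ((t - 13)*(t + (-6 + t/2)))**2 = -31 + ((-13 + t)*(-6 + 3*t/2))**2 = -31 + (-13 + t)**2*(-6 + 3*t/2)**2)
(-851349 + (-168978 - 1*(-1582385))) + o(-1777) = (-851349 + (-168978 - 1*(-1582385))) + (-31 + (156 - 51*(-1777) + 3*(-1777)**2)**2/4) = (-851349 + (-168978 + 1582385)) + (-31 + (156 + 90627 + 3*3157729)**2/4) = (-851349 + 1413407) + (-31 + (156 + 90627 + 9473187)**2/4) = 562058 + (-31 + (1/4)*9563970**2) = 562058 + (-31 + (1/4)*91469522160900) = 562058 + (-31 + 22867380540225) = 562058 + 22867380540194 = 22867381102252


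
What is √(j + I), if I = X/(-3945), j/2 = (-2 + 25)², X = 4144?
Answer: √16449332370/3945 ≈ 32.511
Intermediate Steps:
j = 1058 (j = 2*(-2 + 25)² = 2*23² = 2*529 = 1058)
I = -4144/3945 (I = 4144/(-3945) = 4144*(-1/3945) = -4144/3945 ≈ -1.0504)
√(j + I) = √(1058 - 4144/3945) = √(4169666/3945) = √16449332370/3945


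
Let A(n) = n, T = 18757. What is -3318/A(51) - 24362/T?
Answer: -21159396/318869 ≈ -66.358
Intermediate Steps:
-3318/A(51) - 24362/T = -3318/51 - 24362/18757 = -3318*1/51 - 24362*1/18757 = -1106/17 - 24362/18757 = -21159396/318869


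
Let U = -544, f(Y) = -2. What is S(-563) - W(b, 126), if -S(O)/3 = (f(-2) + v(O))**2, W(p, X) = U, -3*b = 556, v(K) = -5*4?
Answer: -908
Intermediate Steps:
v(K) = -20
b = -556/3 (b = -1/3*556 = -556/3 ≈ -185.33)
W(p, X) = -544
S(O) = -1452 (S(O) = -3*(-2 - 20)**2 = -3*(-22)**2 = -3*484 = -1452)
S(-563) - W(b, 126) = -1452 - 1*(-544) = -1452 + 544 = -908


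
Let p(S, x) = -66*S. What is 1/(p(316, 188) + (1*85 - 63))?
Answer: -1/20834 ≈ -4.7998e-5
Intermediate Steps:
1/(p(316, 188) + (1*85 - 63)) = 1/(-66*316 + (1*85 - 63)) = 1/(-20856 + (85 - 63)) = 1/(-20856 + 22) = 1/(-20834) = -1/20834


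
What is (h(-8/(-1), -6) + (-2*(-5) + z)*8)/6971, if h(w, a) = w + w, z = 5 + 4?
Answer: 168/6971 ≈ 0.024100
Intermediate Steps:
z = 9
h(w, a) = 2*w
(h(-8/(-1), -6) + (-2*(-5) + z)*8)/6971 = (2*(-8/(-1)) + (-2*(-5) + 9)*8)/6971 = (2*(-8*(-1)) + (10 + 9)*8)*(1/6971) = (2*8 + 19*8)*(1/6971) = (16 + 152)*(1/6971) = 168*(1/6971) = 168/6971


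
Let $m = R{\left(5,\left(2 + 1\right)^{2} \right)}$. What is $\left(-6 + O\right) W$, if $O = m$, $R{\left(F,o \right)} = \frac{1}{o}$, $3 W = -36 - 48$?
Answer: $\frac{1484}{9} \approx 164.89$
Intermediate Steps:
$W = -28$ ($W = \frac{-36 - 48}{3} = \frac{1}{3} \left(-84\right) = -28$)
$m = \frac{1}{9}$ ($m = \frac{1}{\left(2 + 1\right)^{2}} = \frac{1}{3^{2}} = \frac{1}{9} \approx 0.11111$)
$O = \frac{1}{9} \approx 0.11111$
$\left(-6 + O\right) W = \left(-6 + \frac{1}{9}\right) \left(-28\right) = \left(- \frac{53}{9}\right) \left(-28\right) = \frac{1484}{9}$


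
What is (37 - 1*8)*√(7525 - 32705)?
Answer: 58*I*√6295 ≈ 4601.8*I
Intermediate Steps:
(37 - 1*8)*√(7525 - 32705) = (37 - 8)*√(-25180) = 29*(2*I*√6295) = 58*I*√6295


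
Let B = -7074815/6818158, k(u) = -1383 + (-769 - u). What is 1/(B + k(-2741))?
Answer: 6818158/4008820247 ≈ 0.0017008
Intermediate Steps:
k(u) = -2152 - u
B = -7074815/6818158 (B = -7074815*1/6818158 = -7074815/6818158 ≈ -1.0376)
1/(B + k(-2741)) = 1/(-7074815/6818158 + (-2152 - 1*(-2741))) = 1/(-7074815/6818158 + (-2152 + 2741)) = 1/(-7074815/6818158 + 589) = 1/(4008820247/6818158) = 6818158/4008820247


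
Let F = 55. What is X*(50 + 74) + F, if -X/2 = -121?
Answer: 30063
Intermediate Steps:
X = 242 (X = -2*(-121) = 242)
X*(50 + 74) + F = 242*(50 + 74) + 55 = 242*124 + 55 = 30008 + 55 = 30063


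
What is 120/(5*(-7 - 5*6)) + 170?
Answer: 6266/37 ≈ 169.35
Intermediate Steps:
120/(5*(-7 - 5*6)) + 170 = 120/(5*(-7 - 30)) + 170 = 120/(5*(-37)) + 170 = 120/(-185) + 170 = -1/185*120 + 170 = -24/37 + 170 = 6266/37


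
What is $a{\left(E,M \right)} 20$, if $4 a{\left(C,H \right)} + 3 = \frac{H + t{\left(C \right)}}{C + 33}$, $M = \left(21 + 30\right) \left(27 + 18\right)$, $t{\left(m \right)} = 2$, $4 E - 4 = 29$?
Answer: $\frac{8693}{33} \approx 263.42$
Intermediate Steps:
$E = \frac{33}{4}$ ($E = 1 + \frac{1}{4} \cdot 29 = 1 + \frac{29}{4} = \frac{33}{4} \approx 8.25$)
$M = 2295$ ($M = 51 \cdot 45 = 2295$)
$a{\left(C,H \right)} = - \frac{3}{4} + \frac{2 + H}{4 \left(33 + C\right)}$ ($a{\left(C,H \right)} = - \frac{3}{4} + \frac{\left(H + 2\right) \frac{1}{C + 33}}{4} = - \frac{3}{4} + \frac{\left(2 + H\right) \frac{1}{33 + C}}{4} = - \frac{3}{4} + \frac{\frac{1}{33 + C} \left(2 + H\right)}{4} = - \frac{3}{4} + \frac{2 + H}{4 \left(33 + C\right)}$)
$a{\left(E,M \right)} 20 = \frac{-97 + 2295 - \frac{99}{4}}{4 \left(33 + \frac{33}{4}\right)} 20 = \frac{-97 + 2295 - \frac{99}{4}}{4 \cdot \frac{165}{4}} \cdot 20 = \frac{1}{4} \cdot \frac{4}{165} \cdot \frac{8693}{4} \cdot 20 = \frac{8693}{660} \cdot 20 = \frac{8693}{33}$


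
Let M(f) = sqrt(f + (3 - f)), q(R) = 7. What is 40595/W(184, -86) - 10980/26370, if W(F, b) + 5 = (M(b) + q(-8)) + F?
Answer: 736041988/3378583 - 40595*sqrt(3)/34593 ≈ 215.82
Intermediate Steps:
M(f) = sqrt(3)
W(F, b) = 2 + F + sqrt(3) (W(F, b) = -5 + ((sqrt(3) + 7) + F) = -5 + ((7 + sqrt(3)) + F) = -5 + (7 + F + sqrt(3)) = 2 + F + sqrt(3))
40595/W(184, -86) - 10980/26370 = 40595/(2 + 184 + sqrt(3)) - 10980/26370 = 40595/(186 + sqrt(3)) - 10980*1/26370 = 40595/(186 + sqrt(3)) - 122/293 = -122/293 + 40595/(186 + sqrt(3))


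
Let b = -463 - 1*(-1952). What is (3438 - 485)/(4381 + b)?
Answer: 2953/5870 ≈ 0.50307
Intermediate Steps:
b = 1489 (b = -463 + 1952 = 1489)
(3438 - 485)/(4381 + b) = (3438 - 485)/(4381 + 1489) = 2953/5870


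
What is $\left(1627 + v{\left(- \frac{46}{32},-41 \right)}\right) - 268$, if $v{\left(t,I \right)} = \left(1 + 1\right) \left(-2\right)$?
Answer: $1355$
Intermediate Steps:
$v{\left(t,I \right)} = -4$ ($v{\left(t,I \right)} = 2 \left(-2\right) = -4$)
$\left(1627 + v{\left(- \frac{46}{32},-41 \right)}\right) - 268 = \left(1627 - 4\right) - 268 = 1623 - 268 = 1355$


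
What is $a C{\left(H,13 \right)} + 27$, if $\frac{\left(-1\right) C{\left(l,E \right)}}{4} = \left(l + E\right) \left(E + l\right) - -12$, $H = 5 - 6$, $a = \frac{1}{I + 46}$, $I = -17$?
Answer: $\frac{159}{29} \approx 5.4828$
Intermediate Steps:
$a = \frac{1}{29}$ ($a = \frac{1}{-17 + 46} = \frac{1}{29} \approx 0.034483$)
$H = -1$
$C{\left(l,E \right)} = -48 - 4 \left(E + l\right)^{2}$ ($C{\left(l,E \right)} = - 4 \left(\left(l + E\right) \left(E + l\right) - -12\right) = - 4 \left(\left(E + l\right) \left(E + l\right) + 12\right) = - 4 \left(\left(E + l\right)^{2} + 12\right) = - 4 \left(12 + \left(E + l\right)^{2}\right) = -48 - 4 \left(E + l\right)^{2}$)
$a C{\left(H,13 \right)} + 27 = \frac{-48 - 4 \left(13 - 1\right)^{2}}{29} + 27 = \frac{-48 - 4 \cdot 12^{2}}{29} + 27 = \frac{-48 - 576}{29} + 27 = \frac{1}{29} \left(-624\right) + 27 = - \frac{624}{29} + 27 = \frac{159}{29}$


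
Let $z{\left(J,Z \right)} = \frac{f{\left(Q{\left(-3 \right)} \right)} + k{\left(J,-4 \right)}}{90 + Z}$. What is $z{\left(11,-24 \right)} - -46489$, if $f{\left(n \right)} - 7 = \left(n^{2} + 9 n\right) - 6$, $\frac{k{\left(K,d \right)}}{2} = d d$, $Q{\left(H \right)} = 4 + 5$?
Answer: $\frac{1022823}{22} \approx 46492.0$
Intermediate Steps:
$Q{\left(H \right)} = 9$
$k{\left(K,d \right)} = 2 d^{2}$ ($k{\left(K,d \right)} = 2 d d = 2 d^{2}$)
$f{\left(n \right)} = 1 + n^{2} + 9 n$ ($f{\left(n \right)} = 7 - \left(6 - n^{2} - 9 n\right) = 7 + \left(-6 + n^{2} + 9 n\right) = 1 + n^{2} + 9 n$)
$z{\left(J,Z \right)} = \frac{195}{90 + Z}$ ($z{\left(J,Z \right)} = \frac{\left(1 + 9^{2} + 9 \cdot 9\right) + 2 \left(-4\right)^{2}}{90 + Z} = \frac{\left(1 + 81 + 81\right) + 2 \cdot 16}{90 + Z} = \frac{163 + 32}{90 + Z} = \frac{195}{90 + Z}$)
$z{\left(11,-24 \right)} - -46489 = \frac{195}{90 - 24} - -46489 = \frac{195}{66} + 46489 = 195 \cdot \frac{1}{66} + 46489 = \frac{65}{22} + 46489 = \frac{1022823}{22}$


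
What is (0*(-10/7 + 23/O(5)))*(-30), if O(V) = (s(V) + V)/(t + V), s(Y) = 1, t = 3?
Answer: 0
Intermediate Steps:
O(V) = (1 + V)/(3 + V)
(0*(-10/7 + 23/O(5)))*(-30) = (0*(-10/7 + 23/(((1 + 5)/(3 + 5)))))*(-30) = (0*(-10*⅐ + 23/((6/8))))*(-30) = (0*(-10/7 + 23/(((⅛)*6))))*(-30) = (0*(-10/7 + 23/(¾)))*(-30) = (0*(-10/7 + 23*(4/3)))*(-30) = (0*(-10/7 + 92/3))*(-30) = (0*(614/21))*(-30) = 0*(-30) = 0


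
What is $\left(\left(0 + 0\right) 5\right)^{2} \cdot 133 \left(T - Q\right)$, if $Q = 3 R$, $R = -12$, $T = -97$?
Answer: $0$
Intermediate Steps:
$Q = -36$ ($Q = 3 \left(-12\right) = -36$)
$\left(\left(0 + 0\right) 5\right)^{2} \cdot 133 \left(T - Q\right) = \left(\left(0 + 0\right) 5\right)^{2} \cdot 133 \left(-97 - -36\right) = \left(0 \cdot 5\right)^{2} \cdot 133 \left(-97 + 36\right) = 0^{2} \cdot 133 \left(-61\right) = 0 \cdot 133 \left(-61\right) = 0 \left(-61\right) = 0$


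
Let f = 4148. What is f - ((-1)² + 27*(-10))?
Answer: 4417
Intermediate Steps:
f - ((-1)² + 27*(-10)) = 4148 - ((-1)² + 27*(-10)) = 4148 - (1 - 270) = 4148 - 1*(-269) = 4148 + 269 = 4417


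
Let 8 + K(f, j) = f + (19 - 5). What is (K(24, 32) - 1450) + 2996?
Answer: 1576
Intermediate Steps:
K(f, j) = 6 + f (K(f, j) = -8 + (f + (19 - 5)) = -8 + (f + 14) = -8 + (14 + f) = 6 + f)
(K(24, 32) - 1450) + 2996 = ((6 + 24) - 1450) + 2996 = (30 - 1450) + 2996 = -1420 + 2996 = 1576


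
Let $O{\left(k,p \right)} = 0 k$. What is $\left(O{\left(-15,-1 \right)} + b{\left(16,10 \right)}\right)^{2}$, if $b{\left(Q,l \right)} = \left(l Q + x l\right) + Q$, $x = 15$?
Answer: $106276$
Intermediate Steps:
$O{\left(k,p \right)} = 0$
$b{\left(Q,l \right)} = Q + 15 l + Q l$ ($b{\left(Q,l \right)} = \left(l Q + 15 l\right) + Q = \left(Q l + 15 l\right) + Q = \left(15 l + Q l\right) + Q = Q + 15 l + Q l$)
$\left(O{\left(-15,-1 \right)} + b{\left(16,10 \right)}\right)^{2} = \left(0 + \left(16 + 15 \cdot 10 + 16 \cdot 10\right)\right)^{2} = \left(0 + \left(16 + 150 + 160\right)\right)^{2} = \left(0 + 326\right)^{2} = 326^{2} = 106276$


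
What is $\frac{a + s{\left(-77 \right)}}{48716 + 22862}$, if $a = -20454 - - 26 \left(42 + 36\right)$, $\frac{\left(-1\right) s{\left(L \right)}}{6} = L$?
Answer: $- \frac{8982}{35789} \approx -0.25097$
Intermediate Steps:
$s{\left(L \right)} = - 6 L$
$a = -18426$ ($a = -20454 - \left(-26\right) 78 = -20454 - -2028 = -20454 + 2028 = -18426$)
$\frac{a + s{\left(-77 \right)}}{48716 + 22862} = \frac{-18426 - -462}{48716 + 22862} = \frac{-18426 + 462}{71578} = \left(-17964\right) \frac{1}{71578} = - \frac{8982}{35789}$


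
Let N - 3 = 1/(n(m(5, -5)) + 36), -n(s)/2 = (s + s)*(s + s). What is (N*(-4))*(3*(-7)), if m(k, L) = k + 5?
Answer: 48111/191 ≈ 251.89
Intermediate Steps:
m(k, L) = 5 + k
n(s) = -8*s² (n(s) = -2*(s + s)*(s + s) = -2*2*s*2*s = -8*s²)
N = 2291/764 (N = 3 + 1/(-8*(5 + 5)² + 36) = 3 + 1/(-8*10² + 36) = 3 + 1/(-8*100 + 36) = 3 + 1/(-800 + 36) = 3 + 1/(-764) = 3 - 1/764 = 2291/764 ≈ 2.9987)
(N*(-4))*(3*(-7)) = ((2291/764)*(-4))*(3*(-7)) = -2291/191*(-21) = 48111/191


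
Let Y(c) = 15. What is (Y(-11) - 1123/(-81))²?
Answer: 5466244/6561 ≈ 833.14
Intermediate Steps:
(Y(-11) - 1123/(-81))² = (15 - 1123/(-81))² = (15 - 1123*(-1/81))² = (15 + 1123/81)² = (2338/81)² = 5466244/6561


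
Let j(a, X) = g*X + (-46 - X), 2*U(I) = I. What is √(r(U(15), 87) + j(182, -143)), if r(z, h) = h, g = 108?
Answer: 2*I*√3815 ≈ 123.53*I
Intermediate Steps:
U(I) = I/2
j(a, X) = -46 + 107*X (j(a, X) = 108*X + (-46 - X) = -46 + 107*X)
√(r(U(15), 87) + j(182, -143)) = √(87 + (-46 + 107*(-143))) = √(87 + (-46 - 15301)) = √(87 - 15347) = √(-15260) = 2*I*√3815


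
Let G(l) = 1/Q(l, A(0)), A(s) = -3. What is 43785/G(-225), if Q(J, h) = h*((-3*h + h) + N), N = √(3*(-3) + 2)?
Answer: -788130 - 131355*I*√7 ≈ -7.8813e+5 - 3.4753e+5*I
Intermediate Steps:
N = I*√7 (N = √(-9 + 2) = √(-7) = I*√7 ≈ 2.6458*I)
Q(J, h) = h*(-2*h + I*√7) (Q(J, h) = h*((-3*h + h) + I*√7) = h*(-2*h + I*√7))
G(l) = 1/(-18 - 3*I*√7) (G(l) = 1/(-3*(-2*(-3) + I*√7)) = 1/(-3*(6 + I*√7)) = 1/(-18 - 3*I*√7))
43785/G(-225) = 43785/((I/(3*(√7 - 6*I)))) = 43785*(-3*I*(√7 - 6*I)) = -131355*I*(√7 - 6*I)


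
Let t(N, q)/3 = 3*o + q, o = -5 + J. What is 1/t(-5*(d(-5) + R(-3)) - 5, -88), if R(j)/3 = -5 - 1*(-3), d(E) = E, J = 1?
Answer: -1/300 ≈ -0.0033333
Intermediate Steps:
R(j) = -6 (R(j) = 3*(-5 - 1*(-3)) = 3*(-5 + 3) = 3*(-2) = -6)
o = -4 (o = -5 + 1 = -4)
t(N, q) = -36 + 3*q (t(N, q) = 3*(3*(-4) + q) = 3*(-12 + q) = -36 + 3*q)
1/t(-5*(d(-5) + R(-3)) - 5, -88) = 1/(-36 + 3*(-88)) = 1/(-36 - 264) = 1/(-300) = -1/300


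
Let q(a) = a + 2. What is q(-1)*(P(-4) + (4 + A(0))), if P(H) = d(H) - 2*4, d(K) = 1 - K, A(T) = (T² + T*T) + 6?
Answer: 7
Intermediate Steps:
A(T) = 6 + 2*T² (A(T) = (T² + T²) + 6 = 2*T² + 6 = 6 + 2*T²)
q(a) = 2 + a
P(H) = -7 - H (P(H) = (1 - H) - 2*4 = (1 - H) - 8 = -7 - H)
q(-1)*(P(-4) + (4 + A(0))) = (2 - 1)*((-7 - 1*(-4)) + (4 + (6 + 2*0²))) = 1*((-7 + 4) + (4 + (6 + 2*0))) = 1*(-3 + (4 + (6 + 0))) = 1*(-3 + (4 + 6)) = 1*(-3 + 10) = 1*7 = 7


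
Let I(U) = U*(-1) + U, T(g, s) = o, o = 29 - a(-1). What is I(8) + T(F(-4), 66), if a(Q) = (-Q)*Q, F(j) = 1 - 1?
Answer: 30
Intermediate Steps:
F(j) = 0
a(Q) = -Q²
o = 30 (o = 29 - (-1)*(-1)² = 29 - (-1) = 29 - 1*(-1) = 29 + 1 = 30)
T(g, s) = 30
I(U) = 0 (I(U) = -U + U = 0)
I(8) + T(F(-4), 66) = 0 + 30 = 30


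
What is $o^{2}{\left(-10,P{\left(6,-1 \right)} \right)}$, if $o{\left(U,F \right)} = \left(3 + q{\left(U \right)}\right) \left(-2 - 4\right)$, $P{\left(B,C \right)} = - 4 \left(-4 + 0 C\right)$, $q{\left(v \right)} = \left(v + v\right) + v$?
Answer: $26244$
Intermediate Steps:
$q{\left(v \right)} = 3 v$ ($q{\left(v \right)} = 2 v + v = 3 v$)
$P{\left(B,C \right)} = 16$ ($P{\left(B,C \right)} = - 4 \left(-4 + 0\right) = \left(-4\right) \left(-4\right) = 16$)
$o{\left(U,F \right)} = -18 - 18 U$ ($o{\left(U,F \right)} = \left(3 + 3 U\right) \left(-2 - 4\right) = \left(3 + 3 U\right) \left(-6\right) = -18 - 18 U$)
$o^{2}{\left(-10,P{\left(6,-1 \right)} \right)} = \left(-18 - -180\right)^{2} = \left(-18 + 180\right)^{2} = 162^{2} = 26244$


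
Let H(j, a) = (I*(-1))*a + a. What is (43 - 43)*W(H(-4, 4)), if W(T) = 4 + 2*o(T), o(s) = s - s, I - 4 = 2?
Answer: 0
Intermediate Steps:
I = 6 (I = 4 + 2 = 6)
o(s) = 0
H(j, a) = -5*a (H(j, a) = (6*(-1))*a + a = -6*a + a = -5*a)
W(T) = 4 (W(T) = 4 + 2*0 = 4 + 0 = 4)
(43 - 43)*W(H(-4, 4)) = (43 - 43)*4 = 0*4 = 0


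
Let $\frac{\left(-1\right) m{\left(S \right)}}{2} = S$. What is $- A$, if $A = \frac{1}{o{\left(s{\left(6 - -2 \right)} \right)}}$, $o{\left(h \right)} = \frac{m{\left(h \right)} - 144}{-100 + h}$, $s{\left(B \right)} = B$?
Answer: $- \frac{23}{40} \approx -0.575$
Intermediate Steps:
$m{\left(S \right)} = - 2 S$
$o{\left(h \right)} = \frac{-144 - 2 h}{-100 + h}$ ($o{\left(h \right)} = \frac{- 2 h - 144}{-100 + h} = \frac{-144 - 2 h}{-100 + h}$)
$A = \frac{23}{40}$ ($A = \frac{1}{2 \frac{1}{-100 + \left(6 - -2\right)} \left(-72 - \left(6 - -2\right)\right)} = \frac{1}{2 \frac{1}{-100 + \left(6 + 2\right)} \left(-72 - \left(6 + 2\right)\right)} = \frac{1}{2 \frac{1}{-100 + 8} \left(-72 - 8\right)} = \frac{1}{2 \frac{1}{-92} \left(-72 - 8\right)} = \frac{1}{2 \left(- \frac{1}{92}\right) \left(-80\right)} = \frac{1}{\frac{40}{23}} = \frac{23}{40} \approx 0.575$)
$- A = \left(-1\right) \frac{23}{40} = - \frac{23}{40}$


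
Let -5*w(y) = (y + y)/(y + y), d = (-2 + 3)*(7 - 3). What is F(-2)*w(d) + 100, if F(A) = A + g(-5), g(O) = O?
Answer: 507/5 ≈ 101.40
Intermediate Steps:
d = 4 (d = 1*4 = 4)
w(y) = -⅕ (w(y) = -(y + y)/(5*(y + y)) = -2*y/(5*(2*y)) = -2*y*1/(2*y)/5 = -⅕*1 = -⅕)
F(A) = -5 + A (F(A) = A - 5 = -5 + A)
F(-2)*w(d) + 100 = (-5 - 2)*(-⅕) + 100 = -7*(-⅕) + 100 = 7/5 + 100 = 507/5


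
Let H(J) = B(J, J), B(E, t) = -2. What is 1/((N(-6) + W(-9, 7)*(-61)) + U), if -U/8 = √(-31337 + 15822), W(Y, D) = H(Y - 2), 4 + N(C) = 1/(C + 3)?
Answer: 1059/9061249 + 72*I*√15515/9061249 ≈ 0.00011687 + 0.00098974*I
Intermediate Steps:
N(C) = -4 + 1/(3 + C) (N(C) = -4 + 1/(C + 3) = -4 + 1/(3 + C))
H(J) = -2
W(Y, D) = -2
U = -8*I*√15515 (U = -8*√(-31337 + 15822) = -8*I*√15515 ≈ -996.47*I)
1/((N(-6) + W(-9, 7)*(-61)) + U) = 1/(((-11 - 4*(-6))/(3 - 6) - 2*(-61)) - 8*I*√15515) = 1/(((-11 + 24)/(-3) + 122) - 8*I*√15515) = 1/((-⅓*13 + 122) - 8*I*√15515) = 1/((-13/3 + 122) - 8*I*√15515) = 1/(353/3 - 8*I*√15515)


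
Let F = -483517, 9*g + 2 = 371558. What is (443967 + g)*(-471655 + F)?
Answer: -463498168172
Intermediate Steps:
g = 41284 (g = -2/9 + (1/9)*371558 = -2/9 + 371558/9 = 41284)
(443967 + g)*(-471655 + F) = (443967 + 41284)*(-471655 - 483517) = 485251*(-955172) = -463498168172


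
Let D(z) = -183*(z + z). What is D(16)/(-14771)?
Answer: 5856/14771 ≈ 0.39645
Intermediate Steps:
D(z) = -366*z
D(16)/(-14771) = -366*16/(-14771) = -5856*(-1/14771) = 5856/14771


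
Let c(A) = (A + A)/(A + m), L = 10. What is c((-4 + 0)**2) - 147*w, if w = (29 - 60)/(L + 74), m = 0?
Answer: 225/4 ≈ 56.250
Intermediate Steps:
w = -31/84 (w = (29 - 60)/(10 + 74) = -31/84 ≈ -0.36905)
c(A) = 2 (c(A) = (A + A)/(A + 0) = (2*A)/A = 2)
c((-4 + 0)**2) - 147*w = 2 - 147*(-31/84) = 2 + 217/4 = 225/4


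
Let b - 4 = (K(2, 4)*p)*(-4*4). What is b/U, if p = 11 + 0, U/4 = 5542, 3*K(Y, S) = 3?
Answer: -43/5542 ≈ -0.0077589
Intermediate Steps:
K(Y, S) = 1 (K(Y, S) = (⅓)*3 = 1)
U = 22168 (U = 4*5542 = 22168)
p = 11
b = -172 (b = 4 + (1*11)*(-4*4) = 4 + 11*(-16) = 4 - 176 = -172)
b/U = -172/22168 = -172*1/22168 = -43/5542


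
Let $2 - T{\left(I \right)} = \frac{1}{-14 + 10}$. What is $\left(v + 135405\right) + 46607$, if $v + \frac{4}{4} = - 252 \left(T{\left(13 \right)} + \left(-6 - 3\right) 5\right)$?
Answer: $192784$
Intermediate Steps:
$T{\left(I \right)} = \frac{9}{4}$ ($T{\left(I \right)} = 2 - \frac{1}{-14 + 10} = 2 - \frac{1}{-4} = 2 - - \frac{1}{4} = 2 + \frac{1}{4} = \frac{9}{4}$)
$v = 10772$ ($v = -1 - 252 \left(\frac{9}{4} + \left(-6 - 3\right) 5\right) = -1 - 252 \left(\frac{9}{4} - 45\right) = -1 - -10773 = -1 + 10773 = 10772$)
$\left(v + 135405\right) + 46607 = \left(10772 + 135405\right) + 46607 = 146177 + 46607 = 192784$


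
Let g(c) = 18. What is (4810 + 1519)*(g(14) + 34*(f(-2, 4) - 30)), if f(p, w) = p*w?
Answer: -8063146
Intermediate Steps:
(4810 + 1519)*(g(14) + 34*(f(-2, 4) - 30)) = (4810 + 1519)*(18 + 34*(-2*4 - 30)) = 6329*(18 + 34*(-8 - 30)) = 6329*(18 + 34*(-38)) = 6329*(18 - 1292) = 6329*(-1274) = -8063146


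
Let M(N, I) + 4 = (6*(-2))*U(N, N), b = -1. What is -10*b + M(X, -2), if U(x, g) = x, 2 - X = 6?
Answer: 54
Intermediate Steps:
X = -4 (X = 2 - 1*6 = 2 - 6 = -4)
M(N, I) = -4 - 12*N (M(N, I) = -4 + (6*(-2))*N = -4 - 12*N)
-10*b + M(X, -2) = -10*(-1) + (-4 - 12*(-4)) = 10 + (-4 + 48) = 10 + 44 = 54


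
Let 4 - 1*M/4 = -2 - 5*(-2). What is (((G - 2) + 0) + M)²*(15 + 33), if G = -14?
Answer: 49152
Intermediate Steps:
M = -16 (M = 16 - 4*(-2 - 5*(-2)) = 16 - 4*(-2 + 10) = 16 - 4*8 = 16 - 32 = -16)
(((G - 2) + 0) + M)²*(15 + 33) = (((-14 - 2) + 0) - 16)²*(15 + 33) = ((-16 + 0) - 16)²*48 = (-16 - 16)²*48 = (-32)²*48 = 1024*48 = 49152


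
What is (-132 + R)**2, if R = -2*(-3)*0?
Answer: 17424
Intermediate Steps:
R = 0 (R = 6*0 = 0)
(-132 + R)**2 = (-132 + 0)**2 = (-132)**2 = 17424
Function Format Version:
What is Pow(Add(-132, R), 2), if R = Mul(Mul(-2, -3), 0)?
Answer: 17424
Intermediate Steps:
R = 0 (R = Mul(6, 0) = 0)
Pow(Add(-132, R), 2) = Pow(Add(-132, 0), 2) = Pow(-132, 2) = 17424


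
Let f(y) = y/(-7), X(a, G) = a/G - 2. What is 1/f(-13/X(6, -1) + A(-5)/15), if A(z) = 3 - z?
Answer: -120/37 ≈ -3.2432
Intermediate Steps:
X(a, G) = -2 + a/G (X(a, G) = a/G - 2 = -2 + a/G)
f(y) = -y/7 (f(y) = y*(-1/7) = -y/7)
1/f(-13/X(6, -1) + A(-5)/15) = 1/(-(-13/(-2 + 6/(-1)) + (3 - 1*(-5))/15)/7) = 1/(-(-13/(-2 + 6*(-1)) + (3 + 5)*(1/15))/7) = 1/(-(-13/(-2 - 6) + 8*(1/15))/7) = 1/(-(-13/(-8) + 8/15)/7) = 1/(-(-13*(-1/8) + 8/15)/7) = 1/(-(13/8 + 8/15)/7) = 1/(-1/7*259/120) = 1/(-37/120) = -120/37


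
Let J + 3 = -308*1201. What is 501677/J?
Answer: -501677/369911 ≈ -1.3562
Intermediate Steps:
J = -369911 (J = -3 - 308*1201 = -3 - 369908 = -369911)
501677/J = 501677/(-369911) = 501677*(-1/369911) = -501677/369911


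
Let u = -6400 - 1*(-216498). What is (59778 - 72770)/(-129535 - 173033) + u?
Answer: 1135159726/5403 ≈ 2.1010e+5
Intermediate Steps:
u = 210098 (u = -6400 + 216498 = 210098)
(59778 - 72770)/(-129535 - 173033) + u = (59778 - 72770)/(-129535 - 173033) + 210098 = -12992/(-302568) + 210098 = -12992*(-1/302568) + 210098 = 232/5403 + 210098 = 1135159726/5403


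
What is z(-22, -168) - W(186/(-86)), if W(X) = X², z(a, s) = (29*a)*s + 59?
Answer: 198283658/1849 ≈ 1.0724e+5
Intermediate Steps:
z(a, s) = 59 + 29*a*s (z(a, s) = 29*a*s + 59 = 59 + 29*a*s)
z(-22, -168) - W(186/(-86)) = (59 + 29*(-22)*(-168)) - (186/(-86))² = (59 + 107184) - (186*(-1/86))² = 107243 - (-93/43)² = 107243 - 1*8649/1849 = 107243 - 8649/1849 = 198283658/1849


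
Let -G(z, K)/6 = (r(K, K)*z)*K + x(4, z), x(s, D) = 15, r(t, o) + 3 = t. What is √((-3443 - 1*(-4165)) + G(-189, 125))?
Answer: 2*√4323533 ≈ 4158.6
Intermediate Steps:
r(t, o) = -3 + t
G(z, K) = -90 - 6*K*z*(-3 + K) (G(z, K) = -6*(((-3 + K)*z)*K + 15) = -6*((z*(-3 + K))*K + 15) = -6*(K*z*(-3 + K) + 15) = -6*(15 + K*z*(-3 + K)) = -90 - 6*K*z*(-3 + K))
√((-3443 - 1*(-4165)) + G(-189, 125)) = √((-3443 - 1*(-4165)) + (-90 - 6*125*(-189)*(-3 + 125))) = √((-3443 + 4165) + (-90 - 6*125*(-189)*122)) = √(722 + (-90 + 17293500)) = √(722 + 17293410) = √17294132 = 2*√4323533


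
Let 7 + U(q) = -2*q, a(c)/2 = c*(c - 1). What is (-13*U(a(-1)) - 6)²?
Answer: 35721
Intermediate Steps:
a(c) = 2*c*(-1 + c) (a(c) = 2*(c*(c - 1)) = 2*(c*(-1 + c)) = 2*c*(-1 + c))
U(q) = -7 - 2*q
(-13*U(a(-1)) - 6)² = (-13*(-7 - 4*(-1)*(-1 - 1)) - 6)² = (-13*(-7 - 4*(-1)*(-2)) - 6)² = (-13*(-7 - 2*4) - 6)² = (-13*(-7 - 8) - 6)² = (-13*(-15) - 6)² = (195 - 6)² = 189² = 35721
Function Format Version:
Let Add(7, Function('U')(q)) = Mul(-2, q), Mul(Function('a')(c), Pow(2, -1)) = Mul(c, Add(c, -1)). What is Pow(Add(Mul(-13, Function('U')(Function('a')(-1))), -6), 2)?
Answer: 35721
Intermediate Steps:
Function('a')(c) = Mul(2, c, Add(-1, c)) (Function('a')(c) = Mul(2, Mul(c, Add(c, -1))) = Mul(2, Mul(c, Add(-1, c))) = Mul(2, c, Add(-1, c)))
Function('U')(q) = Add(-7, Mul(-2, q))
Pow(Add(Mul(-13, Function('U')(Function('a')(-1))), -6), 2) = Pow(Add(Mul(-13, Add(-7, Mul(-2, Mul(2, -1, Add(-1, -1))))), -6), 2) = Pow(Add(Mul(-13, Add(-7, Mul(-2, Mul(2, -1, -2)))), -6), 2) = Pow(Add(Mul(-13, Add(-7, Mul(-2, 4))), -6), 2) = Pow(Add(Mul(-13, Add(-7, -8)), -6), 2) = Pow(Add(Mul(-13, -15), -6), 2) = Pow(Add(195, -6), 2) = Pow(189, 2) = 35721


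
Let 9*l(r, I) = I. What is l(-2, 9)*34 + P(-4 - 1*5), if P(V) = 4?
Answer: 38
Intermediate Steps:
l(r, I) = I/9
l(-2, 9)*34 + P(-4 - 1*5) = ((⅑)*9)*34 + 4 = 1*34 + 4 = 34 + 4 = 38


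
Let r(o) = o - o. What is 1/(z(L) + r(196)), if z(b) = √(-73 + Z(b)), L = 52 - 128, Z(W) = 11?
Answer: -I*√62/62 ≈ -0.127*I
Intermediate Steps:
r(o) = 0
L = -76
z(b) = I*√62 (z(b) = √(-73 + 11) = √(-62) = I*√62)
1/(z(L) + r(196)) = 1/(I*√62 + 0) = 1/(I*√62) = -I*√62/62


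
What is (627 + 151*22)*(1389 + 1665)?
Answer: 12060246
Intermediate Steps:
(627 + 151*22)*(1389 + 1665) = (627 + 3322)*3054 = 3949*3054 = 12060246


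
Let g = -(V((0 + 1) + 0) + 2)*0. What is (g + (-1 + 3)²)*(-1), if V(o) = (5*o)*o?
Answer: -4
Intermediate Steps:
V(o) = 5*o²
g = 0 (g = -(5*((0 + 1) + 0)² + 2)*0 = -(5*(1 + 0)² + 2)*0 = -(5*1² + 2)*0 = -(5*1 + 2)*0 = -(5 + 2)*0 = -7*0 = -1*0 = 0)
(g + (-1 + 3)²)*(-1) = (0 + (-1 + 3)²)*(-1) = (0 + 2²)*(-1) = (0 + 4)*(-1) = 4*(-1) = -4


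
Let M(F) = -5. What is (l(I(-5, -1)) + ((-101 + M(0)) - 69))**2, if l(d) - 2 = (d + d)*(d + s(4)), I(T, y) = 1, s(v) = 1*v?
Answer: 26569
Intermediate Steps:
s(v) = v
l(d) = 2 + 2*d*(4 + d) (l(d) = 2 + (d + d)*(d + 4) = 2 + (2*d)*(4 + d) = 2 + 2*d*(4 + d))
(l(I(-5, -1)) + ((-101 + M(0)) - 69))**2 = ((2 + 2*1**2 + 8*1) + ((-101 - 5) - 69))**2 = ((2 + 2*1 + 8) + (-106 - 69))**2 = ((2 + 2 + 8) - 175)**2 = (12 - 175)**2 = (-163)**2 = 26569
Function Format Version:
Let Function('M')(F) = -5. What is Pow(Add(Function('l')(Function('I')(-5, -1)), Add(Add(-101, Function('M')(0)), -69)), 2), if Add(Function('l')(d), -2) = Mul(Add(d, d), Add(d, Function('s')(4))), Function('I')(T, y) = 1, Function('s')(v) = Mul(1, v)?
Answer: 26569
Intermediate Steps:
Function('s')(v) = v
Function('l')(d) = Add(2, Mul(2, d, Add(4, d))) (Function('l')(d) = Add(2, Mul(Add(d, d), Add(d, 4))) = Add(2, Mul(Mul(2, d), Add(4, d))) = Add(2, Mul(2, d, Add(4, d))))
Pow(Add(Function('l')(Function('I')(-5, -1)), Add(Add(-101, Function('M')(0)), -69)), 2) = Pow(Add(Add(2, Mul(2, Pow(1, 2)), Mul(8, 1)), Add(Add(-101, -5), -69)), 2) = Pow(Add(Add(2, Mul(2, 1), 8), Add(-106, -69)), 2) = Pow(Add(Add(2, 2, 8), -175), 2) = Pow(Add(12, -175), 2) = Pow(-163, 2) = 26569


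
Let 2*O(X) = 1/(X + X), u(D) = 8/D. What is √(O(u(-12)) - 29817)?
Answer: I*√477078/4 ≈ 172.68*I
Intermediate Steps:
O(X) = 1/(4*X) (O(X) = 1/(2*(X + X)) = 1/(2*((2*X))) = (1/(2*X))/2 = 1/(4*X))
√(O(u(-12)) - 29817) = √(1/(4*((8/(-12)))) - 29817) = √(1/(4*((8*(-1/12)))) - 29817) = √(1/(4*(-⅔)) - 29817) = √((¼)*(-3/2) - 29817) = √(-3/8 - 29817) = √(-238539/8) = I*√477078/4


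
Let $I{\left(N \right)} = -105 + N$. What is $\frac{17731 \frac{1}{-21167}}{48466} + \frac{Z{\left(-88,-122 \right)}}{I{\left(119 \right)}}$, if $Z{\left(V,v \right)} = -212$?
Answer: $- \frac{108743385249}{7181158754} \approx -15.143$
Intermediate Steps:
$\frac{17731 \frac{1}{-21167}}{48466} + \frac{Z{\left(-88,-122 \right)}}{I{\left(119 \right)}} = \frac{17731 \frac{1}{-21167}}{48466} - \frac{212}{-105 + 119} = 17731 \left(- \frac{1}{21167}\right) \frac{1}{48466} - \frac{212}{14} = \left(- \frac{17731}{21167}\right) \frac{1}{48466} - \frac{106}{7} = - \frac{17731}{1025879822} - \frac{106}{7} = - \frac{108743385249}{7181158754}$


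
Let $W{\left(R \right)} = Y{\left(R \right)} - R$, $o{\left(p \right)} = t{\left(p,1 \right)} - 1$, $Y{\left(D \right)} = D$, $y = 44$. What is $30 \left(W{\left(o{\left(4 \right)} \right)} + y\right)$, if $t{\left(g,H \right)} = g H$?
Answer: $1320$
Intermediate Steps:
$t{\left(g,H \right)} = H g$
$o{\left(p \right)} = -1 + p$ ($o{\left(p \right)} = 1 p - 1 = p - 1 = -1 + p$)
$W{\left(R \right)} = 0$ ($W{\left(R \right)} = R - R = 0$)
$30 \left(W{\left(o{\left(4 \right)} \right)} + y\right) = 30 \left(0 + 44\right) = 30 \cdot 44 = 1320$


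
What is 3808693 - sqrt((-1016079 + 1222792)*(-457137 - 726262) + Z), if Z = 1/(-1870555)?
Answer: 3808693 - I*sqrt(855933358235140572703730)/1870555 ≈ 3.8087e+6 - 4.9459e+5*I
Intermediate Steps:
Z = -1/1870555 ≈ -5.3460e-7
3808693 - sqrt((-1016079 + 1222792)*(-457137 - 726262) + Z) = 3808693 - sqrt((-1016079 + 1222792)*(-457137 - 726262) - 1/1870555) = 3808693 - sqrt(206713*(-1183399) - 1/1870555) = 3808693 - sqrt(-244623957487 - 1/1870555) = 3808693 - sqrt(-457582566797095286/1870555) = 3808693 - I*sqrt(855933358235140572703730)/1870555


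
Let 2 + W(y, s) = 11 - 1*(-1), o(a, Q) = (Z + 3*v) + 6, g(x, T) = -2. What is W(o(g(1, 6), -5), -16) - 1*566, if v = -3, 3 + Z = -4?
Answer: -556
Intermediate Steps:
Z = -7 (Z = -3 - 4 = -7)
o(a, Q) = -10 (o(a, Q) = (-7 + 3*(-3)) + 6 = (-7 - 9) + 6 = -16 + 6 = -10)
W(y, s) = 10 (W(y, s) = -2 + (11 - 1*(-1)) = -2 + (11 + 1) = -2 + 12 = 10)
W(o(g(1, 6), -5), -16) - 1*566 = 10 - 1*566 = 10 - 566 = -556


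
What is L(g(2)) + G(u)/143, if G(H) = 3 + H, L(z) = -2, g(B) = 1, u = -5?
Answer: -288/143 ≈ -2.0140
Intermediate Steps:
L(g(2)) + G(u)/143 = -2 + (3 - 5)/143 = -2 - 2*1/143 = -2 - 2/143 = -288/143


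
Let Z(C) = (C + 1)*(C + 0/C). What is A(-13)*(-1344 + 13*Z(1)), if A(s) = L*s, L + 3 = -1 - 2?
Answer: -102804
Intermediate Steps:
L = -6 (L = -3 + (-1 - 2) = -3 - 3 = -6)
Z(C) = C*(1 + C) (Z(C) = (1 + C)*(C + 0) = (1 + C)*C = C*(1 + C))
A(s) = -6*s
A(-13)*(-1344 + 13*Z(1)) = (-6*(-13))*(-1344 + 13*(1*(1 + 1))) = 78*(-1344 + 13*(1*2)) = 78*(-1344 + 13*2) = 78*(-1344 + 26) = 78*(-1318) = -102804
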